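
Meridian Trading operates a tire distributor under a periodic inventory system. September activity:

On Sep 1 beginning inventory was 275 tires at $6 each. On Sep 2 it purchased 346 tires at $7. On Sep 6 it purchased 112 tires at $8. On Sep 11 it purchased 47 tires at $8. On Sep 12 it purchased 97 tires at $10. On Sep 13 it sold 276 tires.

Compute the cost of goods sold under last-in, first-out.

COGS = $2,382

Sep 13, 276 sold [LIFO — newest first]: 97 @ $10 + 47 @ $8 + 112 @ $8 + 20 @ $7 = $2,382
Ending inventory: 275 @ $6 + 326 @ $7 = $3,932
Check: goods available $6,314 = COGS $2,382 + ending $3,932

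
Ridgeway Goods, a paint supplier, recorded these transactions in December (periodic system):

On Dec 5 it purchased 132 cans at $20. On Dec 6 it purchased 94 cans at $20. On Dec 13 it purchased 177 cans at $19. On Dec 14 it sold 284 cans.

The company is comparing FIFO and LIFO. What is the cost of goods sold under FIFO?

COGS = $5,622

FIFO COGS: 132 @ $20 + 94 @ $20 + 58 @ $19 = $5,622
LIFO COGS: 177 @ $19 + 94 @ $20 + 13 @ $20 = $5,503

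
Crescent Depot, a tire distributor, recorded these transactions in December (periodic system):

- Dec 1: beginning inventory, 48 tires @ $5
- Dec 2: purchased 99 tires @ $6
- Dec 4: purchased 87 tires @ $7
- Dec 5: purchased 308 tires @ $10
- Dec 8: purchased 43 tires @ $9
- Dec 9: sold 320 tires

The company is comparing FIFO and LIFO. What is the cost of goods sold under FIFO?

COGS = $2,303

FIFO COGS: 48 @ $5 + 99 @ $6 + 87 @ $7 + 86 @ $10 = $2,303
LIFO COGS: 43 @ $9 + 277 @ $10 = $3,157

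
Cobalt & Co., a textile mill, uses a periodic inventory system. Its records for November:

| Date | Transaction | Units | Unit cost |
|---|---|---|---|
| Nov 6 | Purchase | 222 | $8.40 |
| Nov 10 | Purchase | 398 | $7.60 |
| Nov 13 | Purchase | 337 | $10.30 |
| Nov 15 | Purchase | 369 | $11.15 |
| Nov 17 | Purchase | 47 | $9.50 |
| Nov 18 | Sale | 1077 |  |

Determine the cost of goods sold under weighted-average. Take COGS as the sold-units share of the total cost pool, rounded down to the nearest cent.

Nov 18, sell 1077: 1077/1373 × $12,921.55 → $10,135.84
Ending inventory (cost pool remaining) = $2,785.71

COGS = $10,135.84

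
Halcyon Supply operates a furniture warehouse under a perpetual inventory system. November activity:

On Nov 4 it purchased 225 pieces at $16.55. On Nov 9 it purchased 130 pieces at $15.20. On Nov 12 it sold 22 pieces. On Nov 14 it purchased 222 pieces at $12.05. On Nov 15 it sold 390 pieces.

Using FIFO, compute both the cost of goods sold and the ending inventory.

Nov 12, 22 sold [FIFO — oldest first]: 22 @ $16.55 = $364.10
Nov 15, 390 sold [FIFO — oldest first]: 203 @ $16.55 + 130 @ $15.20 + 57 @ $12.05 = $6,022.50
Total COGS = $364.10 + $6,022.50 = $6,386.60
Ending inventory: 165 @ $12.05 = $1,988.25

COGS = $6,386.60; ending inventory = $1,988.25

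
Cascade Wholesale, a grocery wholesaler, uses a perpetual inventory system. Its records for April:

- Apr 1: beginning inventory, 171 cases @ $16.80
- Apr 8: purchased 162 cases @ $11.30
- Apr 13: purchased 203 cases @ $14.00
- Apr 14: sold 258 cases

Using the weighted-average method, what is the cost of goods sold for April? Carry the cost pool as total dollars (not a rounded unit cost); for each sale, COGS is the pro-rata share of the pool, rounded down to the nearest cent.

COGS = $3,631.92

After Apr 1: 171 on hand, pool $2,872.80 (≈ $16.8000 each)
After Apr 8: 333 on hand, pool $4,703.40 (≈ $14.1243 each)
After Apr 13: 536 on hand, pool $7,545.40 (≈ $14.0772 each)
Apr 14, sell 258: 258/536 × $7,545.40 → $3,631.92
Ending inventory (cost pool remaining) = $3,913.48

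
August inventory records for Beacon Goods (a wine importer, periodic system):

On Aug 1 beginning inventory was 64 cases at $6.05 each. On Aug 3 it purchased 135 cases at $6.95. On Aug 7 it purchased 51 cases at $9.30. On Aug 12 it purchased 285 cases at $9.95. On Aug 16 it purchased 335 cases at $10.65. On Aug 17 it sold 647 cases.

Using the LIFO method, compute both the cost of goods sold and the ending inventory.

COGS = $6,654.60; ending inventory = $1,548.65

Aug 17, 647 sold [LIFO — newest first]: 335 @ $10.65 + 285 @ $9.95 + 27 @ $9.30 = $6,654.60
Ending inventory: 64 @ $6.05 + 135 @ $6.95 + 24 @ $9.30 = $1,548.65
Check: goods available $8,203.25 = COGS $6,654.60 + ending $1,548.65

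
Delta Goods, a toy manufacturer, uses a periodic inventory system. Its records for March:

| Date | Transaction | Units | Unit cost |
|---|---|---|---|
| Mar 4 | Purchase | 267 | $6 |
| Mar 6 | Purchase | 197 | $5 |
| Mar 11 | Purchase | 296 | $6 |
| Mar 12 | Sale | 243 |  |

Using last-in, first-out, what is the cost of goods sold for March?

COGS = $1,458

Mar 12, 243 sold [LIFO — newest first]: 243 @ $6 = $1,458
Ending inventory: 267 @ $6 + 197 @ $5 + 53 @ $6 = $2,905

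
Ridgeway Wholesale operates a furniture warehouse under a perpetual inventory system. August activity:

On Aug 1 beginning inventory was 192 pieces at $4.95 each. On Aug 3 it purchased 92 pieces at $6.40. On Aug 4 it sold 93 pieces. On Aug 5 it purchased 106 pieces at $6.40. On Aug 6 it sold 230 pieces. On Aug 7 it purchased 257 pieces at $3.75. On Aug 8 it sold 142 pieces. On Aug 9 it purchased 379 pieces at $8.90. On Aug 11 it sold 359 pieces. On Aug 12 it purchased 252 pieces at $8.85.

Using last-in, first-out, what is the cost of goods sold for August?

COGS = $5,613.55

Aug 4, 93 sold [LIFO — newest first]: 92 @ $6.40 + 1 @ $4.95 = $593.75
Aug 6, 230 sold [LIFO — newest first]: 106 @ $6.40 + 124 @ $4.95 = $1,292.20
Aug 8, 142 sold [LIFO — newest first]: 142 @ $3.75 = $532.50
Aug 11, 359 sold [LIFO — newest first]: 359 @ $8.90 = $3,195.10
Total COGS = $593.75 + $1,292.20 + $532.50 + $3,195.10 = $5,613.55
Ending inventory: 67 @ $4.95 + 115 @ $3.75 + 20 @ $8.90 + 252 @ $8.85 = $3,171.10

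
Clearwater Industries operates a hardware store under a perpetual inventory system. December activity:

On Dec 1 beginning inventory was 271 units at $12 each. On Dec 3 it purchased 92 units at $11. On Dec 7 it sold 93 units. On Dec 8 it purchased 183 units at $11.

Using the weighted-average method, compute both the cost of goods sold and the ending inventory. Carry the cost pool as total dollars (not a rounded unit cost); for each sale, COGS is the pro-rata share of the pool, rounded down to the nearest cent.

After Dec 1: 271 on hand, pool $3,252.00 (≈ $12.0000 each)
After Dec 3: 363 on hand, pool $4,264.00 (≈ $11.7466 each)
Dec 7, sell 93: 93/363 × $4,264.00 → $1,092.42
After Dec 8: 453 on hand, pool $5,184.58 (≈ $11.4450 each)
Ending inventory (cost pool remaining) = $5,184.58
Check: goods available $6,277.00 = COGS $1,092.42 + ending $5,184.58

COGS = $1,092.42; ending inventory = $5,184.58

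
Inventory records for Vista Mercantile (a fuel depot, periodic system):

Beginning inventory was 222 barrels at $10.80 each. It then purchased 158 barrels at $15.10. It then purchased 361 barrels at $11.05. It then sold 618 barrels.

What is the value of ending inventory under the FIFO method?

Ending inventory = $1,359.15

Sale 1 (618) [FIFO — oldest first]: 222 @ $10.80 + 158 @ $15.10 + 238 @ $11.05 = $7,413.30
Ending inventory: 123 @ $11.05 = $1,359.15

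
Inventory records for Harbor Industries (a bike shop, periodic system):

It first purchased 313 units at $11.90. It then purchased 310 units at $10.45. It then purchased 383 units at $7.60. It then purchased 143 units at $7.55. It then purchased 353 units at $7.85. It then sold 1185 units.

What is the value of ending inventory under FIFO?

Sale 1 (1185) [FIFO — oldest first]: 313 @ $11.90 + 310 @ $10.45 + 383 @ $7.60 + 143 @ $7.55 + 36 @ $7.85 = $11,237.25
Ending inventory: 317 @ $7.85 = $2,488.45

Ending inventory = $2,488.45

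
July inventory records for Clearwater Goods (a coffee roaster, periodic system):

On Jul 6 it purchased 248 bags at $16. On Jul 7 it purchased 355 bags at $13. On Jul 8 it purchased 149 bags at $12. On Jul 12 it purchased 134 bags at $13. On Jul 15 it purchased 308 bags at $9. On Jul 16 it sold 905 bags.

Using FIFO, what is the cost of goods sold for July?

COGS = $12,284

Jul 16, 905 sold [FIFO — oldest first]: 248 @ $16 + 355 @ $13 + 149 @ $12 + 134 @ $13 + 19 @ $9 = $12,284
Ending inventory: 289 @ $9 = $2,601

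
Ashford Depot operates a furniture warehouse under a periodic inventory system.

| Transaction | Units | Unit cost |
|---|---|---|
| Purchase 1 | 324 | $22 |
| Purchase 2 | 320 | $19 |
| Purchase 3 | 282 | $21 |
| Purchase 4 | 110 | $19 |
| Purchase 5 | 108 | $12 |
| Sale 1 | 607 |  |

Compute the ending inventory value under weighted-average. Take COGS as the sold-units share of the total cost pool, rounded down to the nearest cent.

Sale 1, sell 607: 607/1144 × $22,516.00 → $11,946.86
Ending inventory (cost pool remaining) = $10,569.14
Check: goods available $22,516.00 = COGS $11,946.86 + ending $10,569.14

Ending inventory = $10,569.14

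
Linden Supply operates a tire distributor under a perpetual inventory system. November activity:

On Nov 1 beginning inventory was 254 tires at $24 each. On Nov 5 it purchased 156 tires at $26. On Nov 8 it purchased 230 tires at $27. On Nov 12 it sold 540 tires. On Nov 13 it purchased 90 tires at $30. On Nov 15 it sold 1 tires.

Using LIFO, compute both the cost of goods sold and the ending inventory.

COGS = $13,992; ending inventory = $5,070

Nov 12, 540 sold [LIFO — newest first]: 230 @ $27 + 156 @ $26 + 154 @ $24 = $13,962
Nov 15, 1 sold [LIFO — newest first]: 1 @ $30 = $30
Total COGS = $13,962 + $30 = $13,992
Ending inventory: 100 @ $24 + 89 @ $30 = $5,070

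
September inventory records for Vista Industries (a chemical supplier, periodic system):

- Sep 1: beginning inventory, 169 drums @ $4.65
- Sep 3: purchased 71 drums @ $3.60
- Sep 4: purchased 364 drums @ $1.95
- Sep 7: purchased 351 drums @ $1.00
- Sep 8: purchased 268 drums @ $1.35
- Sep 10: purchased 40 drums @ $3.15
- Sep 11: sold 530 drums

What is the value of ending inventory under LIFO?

Ending inventory = $1,880.25

Sep 11, 530 sold [LIFO — newest first]: 40 @ $3.15 + 268 @ $1.35 + 222 @ $1.00 = $709.80
Ending inventory: 169 @ $4.65 + 71 @ $3.60 + 364 @ $1.95 + 129 @ $1.00 = $1,880.25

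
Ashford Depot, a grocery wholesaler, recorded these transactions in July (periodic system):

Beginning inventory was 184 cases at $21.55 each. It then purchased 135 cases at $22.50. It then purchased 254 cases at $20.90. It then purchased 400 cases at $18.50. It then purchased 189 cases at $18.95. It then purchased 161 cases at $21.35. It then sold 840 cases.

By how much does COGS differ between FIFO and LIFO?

FIFO COGS: 184 @ $21.55 + 135 @ $22.50 + 254 @ $20.90 + 267 @ $18.50 = $17,250.80
LIFO COGS: 161 @ $21.35 + 189 @ $18.95 + 400 @ $18.50 + 90 @ $20.90 = $16,299.90
Difference = |$17,250.80 − $16,299.90| = $950.90

$950.90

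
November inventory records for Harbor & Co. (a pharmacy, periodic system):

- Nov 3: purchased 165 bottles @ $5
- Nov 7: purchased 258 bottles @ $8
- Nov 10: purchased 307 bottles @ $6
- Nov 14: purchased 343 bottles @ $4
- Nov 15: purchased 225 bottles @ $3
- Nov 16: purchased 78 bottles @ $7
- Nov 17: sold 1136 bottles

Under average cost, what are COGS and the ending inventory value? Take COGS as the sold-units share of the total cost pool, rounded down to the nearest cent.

COGS = $6,046.55; ending inventory = $1,277.45

Nov 17, sell 1136: 1136/1376 × $7,324.00 → $6,046.55
Ending inventory (cost pool remaining) = $1,277.45
Check: goods available $7,324.00 = COGS $6,046.55 + ending $1,277.45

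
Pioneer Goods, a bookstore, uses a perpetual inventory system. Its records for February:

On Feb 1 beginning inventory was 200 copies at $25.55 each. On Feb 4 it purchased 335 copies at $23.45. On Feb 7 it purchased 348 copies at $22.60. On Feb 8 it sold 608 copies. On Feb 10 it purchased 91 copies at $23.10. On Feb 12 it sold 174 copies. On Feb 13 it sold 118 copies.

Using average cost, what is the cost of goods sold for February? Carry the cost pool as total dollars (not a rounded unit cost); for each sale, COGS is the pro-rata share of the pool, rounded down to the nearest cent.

COGS = $21,195.96

After Feb 1: 200 on hand, pool $5,110.00 (≈ $25.5500 each)
After Feb 4: 535 on hand, pool $12,965.75 (≈ $24.2350 each)
After Feb 7: 883 on hand, pool $20,830.55 (≈ $23.5907 each)
Feb 8, sell 608: 608/883 × $20,830.55 → $14,343.11
After Feb 10: 366 on hand, pool $8,589.54 (≈ $23.4687 each)
Feb 12, sell 174: 174/366 × $8,589.54 → $4,083.55
Feb 13, sell 118: 118/192 × $4,505.99 → $2,769.30
Total COGS = $14,343.11 + $4,083.55 + $2,769.30 = $21,195.96
Ending inventory (cost pool remaining) = $1,736.69
Check: goods available $22,932.65 = COGS $21,195.96 + ending $1,736.69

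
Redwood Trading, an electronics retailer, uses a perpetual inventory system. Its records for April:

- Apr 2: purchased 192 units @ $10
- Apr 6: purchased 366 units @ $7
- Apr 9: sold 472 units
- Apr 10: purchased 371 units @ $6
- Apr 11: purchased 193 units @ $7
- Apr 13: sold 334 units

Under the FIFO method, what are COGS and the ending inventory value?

Apr 9, 472 sold [FIFO — oldest first]: 192 @ $10 + 280 @ $7 = $3,880
Apr 13, 334 sold [FIFO — oldest first]: 86 @ $7 + 248 @ $6 = $2,090
Total COGS = $3,880 + $2,090 = $5,970
Ending inventory: 123 @ $6 + 193 @ $7 = $2,089

COGS = $5,970; ending inventory = $2,089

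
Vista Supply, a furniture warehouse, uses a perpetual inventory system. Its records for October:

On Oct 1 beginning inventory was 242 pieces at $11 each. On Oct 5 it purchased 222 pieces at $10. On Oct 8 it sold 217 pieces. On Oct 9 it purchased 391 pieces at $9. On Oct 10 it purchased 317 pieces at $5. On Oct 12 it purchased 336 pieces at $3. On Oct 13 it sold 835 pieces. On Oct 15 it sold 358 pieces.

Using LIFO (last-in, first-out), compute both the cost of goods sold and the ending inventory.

COGS = $9,916; ending inventory = $1,078

Oct 8, 217 sold [LIFO — newest first]: 217 @ $10 = $2,170
Oct 13, 835 sold [LIFO — newest first]: 336 @ $3 + 317 @ $5 + 182 @ $9 = $4,231
Oct 15, 358 sold [LIFO — newest first]: 209 @ $9 + 5 @ $10 + 144 @ $11 = $3,515
Total COGS = $2,170 + $4,231 + $3,515 = $9,916
Ending inventory: 98 @ $11 = $1,078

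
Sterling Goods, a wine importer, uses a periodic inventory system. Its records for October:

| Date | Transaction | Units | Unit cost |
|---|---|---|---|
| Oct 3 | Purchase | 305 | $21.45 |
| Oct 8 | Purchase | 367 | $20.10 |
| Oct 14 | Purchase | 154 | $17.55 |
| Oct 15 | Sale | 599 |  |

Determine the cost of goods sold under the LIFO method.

COGS = $11,752.50

Oct 15, 599 sold [LIFO — newest first]: 154 @ $17.55 + 367 @ $20.10 + 78 @ $21.45 = $11,752.50
Ending inventory: 227 @ $21.45 = $4,869.15
Check: goods available $16,621.65 = COGS $11,752.50 + ending $4,869.15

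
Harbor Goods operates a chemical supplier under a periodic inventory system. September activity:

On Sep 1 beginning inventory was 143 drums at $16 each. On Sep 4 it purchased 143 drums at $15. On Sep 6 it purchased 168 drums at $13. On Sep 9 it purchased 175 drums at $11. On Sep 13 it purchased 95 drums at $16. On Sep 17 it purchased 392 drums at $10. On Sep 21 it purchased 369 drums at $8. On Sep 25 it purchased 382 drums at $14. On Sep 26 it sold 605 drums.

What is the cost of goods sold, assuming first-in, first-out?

Sep 26, 605 sold [FIFO — oldest first]: 143 @ $16 + 143 @ $15 + 168 @ $13 + 151 @ $11 = $8,278
Ending inventory: 24 @ $11 + 95 @ $16 + 392 @ $10 + 369 @ $8 + 382 @ $14 = $14,004

COGS = $8,278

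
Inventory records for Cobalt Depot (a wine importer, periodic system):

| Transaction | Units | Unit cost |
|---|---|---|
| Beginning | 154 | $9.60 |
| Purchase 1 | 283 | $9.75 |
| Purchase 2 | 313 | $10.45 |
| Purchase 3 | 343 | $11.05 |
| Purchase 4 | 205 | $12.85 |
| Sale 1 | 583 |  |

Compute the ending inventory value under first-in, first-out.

Sale 1 (583) [FIFO — oldest first]: 154 @ $9.60 + 283 @ $9.75 + 146 @ $10.45 = $5,763.35
Ending inventory: 167 @ $10.45 + 343 @ $11.05 + 205 @ $12.85 = $8,169.55

Ending inventory = $8,169.55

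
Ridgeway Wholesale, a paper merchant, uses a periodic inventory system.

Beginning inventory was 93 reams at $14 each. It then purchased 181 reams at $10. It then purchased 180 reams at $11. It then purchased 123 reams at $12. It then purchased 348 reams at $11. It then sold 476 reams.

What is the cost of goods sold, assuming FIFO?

Sale 1 (476) [FIFO — oldest first]: 93 @ $14 + 181 @ $10 + 180 @ $11 + 22 @ $12 = $5,356
Ending inventory: 101 @ $12 + 348 @ $11 = $5,040

COGS = $5,356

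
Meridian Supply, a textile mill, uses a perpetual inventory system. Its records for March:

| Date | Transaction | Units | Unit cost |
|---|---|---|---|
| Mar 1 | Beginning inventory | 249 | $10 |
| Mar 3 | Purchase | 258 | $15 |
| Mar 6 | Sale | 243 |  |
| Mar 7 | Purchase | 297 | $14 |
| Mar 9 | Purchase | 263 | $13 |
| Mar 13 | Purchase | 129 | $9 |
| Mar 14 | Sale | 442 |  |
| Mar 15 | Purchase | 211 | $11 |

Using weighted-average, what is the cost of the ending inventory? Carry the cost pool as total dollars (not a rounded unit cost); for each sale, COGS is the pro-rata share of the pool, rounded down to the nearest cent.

Ending inventory = $8,782.08

After Mar 1: 249 on hand, pool $2,490.00 (≈ $10.0000 each)
After Mar 3: 507 on hand, pool $6,360.00 (≈ $12.5444 each)
Mar 6, sell 243: 243/507 × $6,360.00 → $3,048.28
After Mar 7: 561 on hand, pool $7,469.72 (≈ $13.3150 each)
After Mar 9: 824 on hand, pool $10,888.72 (≈ $13.2145 each)
After Mar 13: 953 on hand, pool $12,049.72 (≈ $12.6440 each)
Mar 14, sell 442: 442/953 × $12,049.72 → $5,588.64
After Mar 15: 722 on hand, pool $8,782.08 (≈ $12.1635 each)
Total COGS = $3,048.28 + $5,588.64 = $8,636.92
Ending inventory (cost pool remaining) = $8,782.08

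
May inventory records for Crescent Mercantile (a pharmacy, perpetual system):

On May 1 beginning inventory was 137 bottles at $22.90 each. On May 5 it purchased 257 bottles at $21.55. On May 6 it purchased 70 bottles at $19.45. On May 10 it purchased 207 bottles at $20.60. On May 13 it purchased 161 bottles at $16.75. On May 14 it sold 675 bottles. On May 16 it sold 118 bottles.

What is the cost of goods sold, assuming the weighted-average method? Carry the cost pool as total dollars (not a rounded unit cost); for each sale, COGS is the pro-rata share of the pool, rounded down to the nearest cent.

COGS = $16,201.31

After May 1: 137 on hand, pool $3,137.30 (≈ $22.9000 each)
After May 5: 394 on hand, pool $8,675.65 (≈ $22.0194 each)
After May 6: 464 on hand, pool $10,037.15 (≈ $21.6318 each)
After May 10: 671 on hand, pool $14,301.35 (≈ $21.3135 each)
After May 13: 832 on hand, pool $16,998.10 (≈ $20.4304 each)
May 14, sell 675: 675/832 × $16,998.10 → $13,790.52
May 16, sell 118: 118/157 × $3,207.58 → $2,410.79
Total COGS = $13,790.52 + $2,410.79 = $16,201.31
Ending inventory (cost pool remaining) = $796.79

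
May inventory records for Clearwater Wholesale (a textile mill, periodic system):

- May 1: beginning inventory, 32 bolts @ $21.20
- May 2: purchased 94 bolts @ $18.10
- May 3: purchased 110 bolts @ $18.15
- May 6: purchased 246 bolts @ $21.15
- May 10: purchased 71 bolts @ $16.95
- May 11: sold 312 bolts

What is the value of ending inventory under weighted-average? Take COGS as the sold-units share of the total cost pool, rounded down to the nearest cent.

May 11, sell 312: 312/553 × $10,782.65 → $6,083.52
Ending inventory (cost pool remaining) = $4,699.13

Ending inventory = $4,699.13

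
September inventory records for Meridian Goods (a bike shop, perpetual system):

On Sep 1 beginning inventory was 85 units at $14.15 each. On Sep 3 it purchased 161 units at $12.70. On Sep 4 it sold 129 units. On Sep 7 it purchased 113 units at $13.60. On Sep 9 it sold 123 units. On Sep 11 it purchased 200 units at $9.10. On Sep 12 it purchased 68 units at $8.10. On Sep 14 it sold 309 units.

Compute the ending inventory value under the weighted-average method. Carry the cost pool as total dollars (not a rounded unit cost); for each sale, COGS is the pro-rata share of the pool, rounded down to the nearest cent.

After Sep 1: 85 on hand, pool $1,202.75 (≈ $14.1500 each)
After Sep 3: 246 on hand, pool $3,247.45 (≈ $13.2010 each)
Sep 4, sell 129: 129/246 × $3,247.45 → $1,702.93
After Sep 7: 230 on hand, pool $3,081.32 (≈ $13.3970 each)
Sep 9, sell 123: 123/230 × $3,081.32 → $1,647.83
After Sep 11: 307 on hand, pool $3,253.49 (≈ $10.5977 each)
After Sep 12: 375 on hand, pool $3,804.29 (≈ $10.1448 each)
Sep 14, sell 309: 309/375 × $3,804.29 → $3,134.73
Total COGS = $1,702.93 + $1,647.83 + $3,134.73 = $6,485.49
Ending inventory (cost pool remaining) = $669.56
Check: goods available $7,155.05 = COGS $6,485.49 + ending $669.56

Ending inventory = $669.56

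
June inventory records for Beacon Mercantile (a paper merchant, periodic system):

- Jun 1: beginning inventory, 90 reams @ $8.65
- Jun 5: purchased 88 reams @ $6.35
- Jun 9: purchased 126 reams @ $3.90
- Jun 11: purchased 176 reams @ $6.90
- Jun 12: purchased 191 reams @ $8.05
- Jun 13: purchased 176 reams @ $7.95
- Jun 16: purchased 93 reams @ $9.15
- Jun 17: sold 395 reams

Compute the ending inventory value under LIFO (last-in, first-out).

Ending inventory = $3,566.35

Jun 17, 395 sold [LIFO — newest first]: 93 @ $9.15 + 176 @ $7.95 + 126 @ $8.05 = $3,264.45
Ending inventory: 90 @ $8.65 + 88 @ $6.35 + 126 @ $3.90 + 176 @ $6.90 + 65 @ $8.05 = $3,566.35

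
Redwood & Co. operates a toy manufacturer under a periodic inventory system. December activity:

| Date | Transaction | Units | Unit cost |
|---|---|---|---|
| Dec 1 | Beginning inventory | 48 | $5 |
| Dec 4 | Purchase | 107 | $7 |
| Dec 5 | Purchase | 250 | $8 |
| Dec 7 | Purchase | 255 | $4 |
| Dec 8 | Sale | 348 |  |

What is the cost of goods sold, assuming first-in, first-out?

Dec 8, 348 sold [FIFO — oldest first]: 48 @ $5 + 107 @ $7 + 193 @ $8 = $2,533
Ending inventory: 57 @ $8 + 255 @ $4 = $1,476

COGS = $2,533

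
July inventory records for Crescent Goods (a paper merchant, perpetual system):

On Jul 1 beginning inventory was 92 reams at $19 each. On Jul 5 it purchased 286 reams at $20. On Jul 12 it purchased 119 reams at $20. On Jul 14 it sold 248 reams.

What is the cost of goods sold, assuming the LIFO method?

Jul 14, 248 sold [LIFO — newest first]: 119 @ $20 + 129 @ $20 = $4,960
Ending inventory: 92 @ $19 + 157 @ $20 = $4,888

COGS = $4,960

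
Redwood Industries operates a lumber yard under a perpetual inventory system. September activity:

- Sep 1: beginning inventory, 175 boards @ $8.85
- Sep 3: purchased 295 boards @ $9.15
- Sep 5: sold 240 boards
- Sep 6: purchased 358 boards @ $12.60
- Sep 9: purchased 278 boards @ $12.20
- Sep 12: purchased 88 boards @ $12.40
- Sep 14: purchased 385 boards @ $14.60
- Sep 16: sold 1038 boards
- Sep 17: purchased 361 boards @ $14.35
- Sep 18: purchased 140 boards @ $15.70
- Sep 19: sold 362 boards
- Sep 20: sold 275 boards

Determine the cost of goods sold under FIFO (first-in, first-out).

Sep 5, 240 sold [FIFO — oldest first]: 175 @ $8.85 + 65 @ $9.15 = $2,143.50
Sep 16, 1038 sold [FIFO — oldest first]: 230 @ $9.15 + 358 @ $12.60 + 278 @ $12.20 + 88 @ $12.40 + 84 @ $14.60 = $12,324.50
Sep 19, 362 sold [FIFO — oldest first]: 301 @ $14.60 + 61 @ $14.35 = $5,269.95
Sep 20, 275 sold [FIFO — oldest first]: 275 @ $14.35 = $3,946.25
Total COGS = $2,143.50 + $12,324.50 + $5,269.95 + $3,946.25 = $23,684.20
Ending inventory: 25 @ $14.35 + 140 @ $15.70 = $2,556.75

COGS = $23,684.20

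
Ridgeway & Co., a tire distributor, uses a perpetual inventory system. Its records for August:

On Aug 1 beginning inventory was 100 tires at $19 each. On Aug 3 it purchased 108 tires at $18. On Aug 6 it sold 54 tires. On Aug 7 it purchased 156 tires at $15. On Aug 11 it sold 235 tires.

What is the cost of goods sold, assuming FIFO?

COGS = $5,059

Aug 6, 54 sold [FIFO — oldest first]: 54 @ $19 = $1,026
Aug 11, 235 sold [FIFO — oldest first]: 46 @ $19 + 108 @ $18 + 81 @ $15 = $4,033
Total COGS = $1,026 + $4,033 = $5,059
Ending inventory: 75 @ $15 = $1,125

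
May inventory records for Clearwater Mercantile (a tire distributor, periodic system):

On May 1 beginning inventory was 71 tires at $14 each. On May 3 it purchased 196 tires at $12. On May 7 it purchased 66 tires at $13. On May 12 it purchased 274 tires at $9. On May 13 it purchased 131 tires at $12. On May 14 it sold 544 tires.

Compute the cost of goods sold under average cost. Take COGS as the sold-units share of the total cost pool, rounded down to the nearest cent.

May 14, sell 544: 544/738 × $8,242.00 → $6,075.40
Ending inventory (cost pool remaining) = $2,166.60

COGS = $6,075.40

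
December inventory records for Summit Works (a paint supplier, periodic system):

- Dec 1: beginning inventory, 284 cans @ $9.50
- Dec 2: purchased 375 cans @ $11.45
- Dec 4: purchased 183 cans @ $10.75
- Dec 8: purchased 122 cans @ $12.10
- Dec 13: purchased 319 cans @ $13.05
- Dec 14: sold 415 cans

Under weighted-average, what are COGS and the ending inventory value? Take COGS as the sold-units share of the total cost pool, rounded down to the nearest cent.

Dec 14, sell 415: 415/1283 × $14,598.15 → $4,721.92
Ending inventory (cost pool remaining) = $9,876.23

COGS = $4,721.92; ending inventory = $9,876.23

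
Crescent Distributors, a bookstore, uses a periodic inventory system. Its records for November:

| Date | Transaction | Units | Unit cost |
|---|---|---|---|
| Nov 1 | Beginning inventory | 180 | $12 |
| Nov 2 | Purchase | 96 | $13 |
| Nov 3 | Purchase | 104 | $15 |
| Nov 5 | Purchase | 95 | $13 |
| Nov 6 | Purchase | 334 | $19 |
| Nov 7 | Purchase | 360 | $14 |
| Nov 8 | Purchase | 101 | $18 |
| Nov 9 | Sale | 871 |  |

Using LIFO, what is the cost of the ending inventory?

Nov 9, 871 sold [LIFO — newest first]: 101 @ $18 + 360 @ $14 + 334 @ $19 + 76 @ $13 = $14,192
Ending inventory: 180 @ $12 + 96 @ $13 + 104 @ $15 + 19 @ $13 = $5,215

Ending inventory = $5,215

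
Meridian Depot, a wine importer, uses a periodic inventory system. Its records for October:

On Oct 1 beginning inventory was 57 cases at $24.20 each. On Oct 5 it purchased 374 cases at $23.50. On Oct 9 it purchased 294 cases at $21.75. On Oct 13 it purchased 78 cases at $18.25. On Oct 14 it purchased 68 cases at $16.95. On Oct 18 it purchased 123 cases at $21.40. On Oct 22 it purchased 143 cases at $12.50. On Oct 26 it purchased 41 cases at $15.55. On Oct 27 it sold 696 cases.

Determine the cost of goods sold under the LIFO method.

COGS = $12,918.60

Oct 27, 696 sold [LIFO — newest first]: 41 @ $15.55 + 143 @ $12.50 + 123 @ $21.40 + 68 @ $16.95 + 78 @ $18.25 + 243 @ $21.75 = $12,918.60
Ending inventory: 57 @ $24.20 + 374 @ $23.50 + 51 @ $21.75 = $11,277.65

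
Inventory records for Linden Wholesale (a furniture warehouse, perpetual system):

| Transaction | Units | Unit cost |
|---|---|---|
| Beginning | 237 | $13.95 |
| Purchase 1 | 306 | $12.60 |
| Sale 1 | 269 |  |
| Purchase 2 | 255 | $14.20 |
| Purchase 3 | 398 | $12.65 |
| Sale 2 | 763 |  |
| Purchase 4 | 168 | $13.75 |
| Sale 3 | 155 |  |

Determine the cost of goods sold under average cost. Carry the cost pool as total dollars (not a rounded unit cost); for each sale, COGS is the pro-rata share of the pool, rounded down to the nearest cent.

COGS = $15,738.65

After Beginning: 237 on hand, pool $3,306.15 (≈ $13.9500 each)
After Purchase 1: 543 on hand, pool $7,161.75 (≈ $13.1892 each)
Sale 1, sell 269: 269/543 × $7,161.75 → $3,547.90
After Purchase 2: 529 on hand, pool $7,234.85 (≈ $13.6765 each)
After Purchase 3: 927 on hand, pool $12,269.55 (≈ $13.2358 each)
Sale 2, sell 763: 763/927 × $12,269.55 → $10,098.88
After Purchase 4: 332 on hand, pool $4,480.67 (≈ $13.4960 each)
Sale 3, sell 155: 155/332 × $4,480.67 → $2,091.87
Total COGS = $3,547.90 + $10,098.88 + $2,091.87 = $15,738.65
Ending inventory (cost pool remaining) = $2,388.80
Check: goods available $18,127.45 = COGS $15,738.65 + ending $2,388.80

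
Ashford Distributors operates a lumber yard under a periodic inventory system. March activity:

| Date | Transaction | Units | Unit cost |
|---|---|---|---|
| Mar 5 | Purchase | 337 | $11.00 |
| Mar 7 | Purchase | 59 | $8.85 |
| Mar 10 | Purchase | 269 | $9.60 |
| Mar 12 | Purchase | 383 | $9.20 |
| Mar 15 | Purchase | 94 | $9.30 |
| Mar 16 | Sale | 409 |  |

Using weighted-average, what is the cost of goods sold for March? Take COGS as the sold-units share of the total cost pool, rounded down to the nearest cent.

COGS = $4,014.55

Mar 16, sell 409: 409/1142 × $11,209.35 → $4,014.55
Ending inventory (cost pool remaining) = $7,194.80
Check: goods available $11,209.35 = COGS $4,014.55 + ending $7,194.80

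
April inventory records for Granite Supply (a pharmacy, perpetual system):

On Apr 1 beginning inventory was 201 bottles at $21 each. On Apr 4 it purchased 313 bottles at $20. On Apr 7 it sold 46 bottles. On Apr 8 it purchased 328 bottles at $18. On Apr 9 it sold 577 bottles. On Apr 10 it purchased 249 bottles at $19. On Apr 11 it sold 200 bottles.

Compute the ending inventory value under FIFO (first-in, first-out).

Ending inventory = $5,073

Apr 7, 46 sold [FIFO — oldest first]: 46 @ $21 = $966
Apr 9, 577 sold [FIFO — oldest first]: 155 @ $21 + 313 @ $20 + 109 @ $18 = $11,477
Apr 11, 200 sold [FIFO — oldest first]: 200 @ $18 = $3,600
Total COGS = $966 + $11,477 + $3,600 = $16,043
Ending inventory: 19 @ $18 + 249 @ $19 = $5,073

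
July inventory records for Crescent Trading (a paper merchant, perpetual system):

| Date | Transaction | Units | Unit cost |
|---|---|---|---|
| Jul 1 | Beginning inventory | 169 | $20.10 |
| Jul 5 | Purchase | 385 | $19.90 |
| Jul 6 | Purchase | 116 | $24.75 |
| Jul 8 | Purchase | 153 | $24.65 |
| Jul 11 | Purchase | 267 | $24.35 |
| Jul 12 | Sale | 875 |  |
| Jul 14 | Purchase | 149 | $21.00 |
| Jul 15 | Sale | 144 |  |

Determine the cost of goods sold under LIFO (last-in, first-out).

Jul 12, 875 sold [LIFO — newest first]: 267 @ $24.35 + 153 @ $24.65 + 116 @ $24.75 + 339 @ $19.90 = $19,890.00
Jul 15, 144 sold [LIFO — newest first]: 144 @ $21.00 = $3,024.00
Total COGS = $19,890.00 + $3,024.00 = $22,914.00
Ending inventory: 169 @ $20.10 + 46 @ $19.90 + 5 @ $21.00 = $4,417.30
Check: goods available $27,331.30 = COGS $22,914.00 + ending $4,417.30

COGS = $22,914.00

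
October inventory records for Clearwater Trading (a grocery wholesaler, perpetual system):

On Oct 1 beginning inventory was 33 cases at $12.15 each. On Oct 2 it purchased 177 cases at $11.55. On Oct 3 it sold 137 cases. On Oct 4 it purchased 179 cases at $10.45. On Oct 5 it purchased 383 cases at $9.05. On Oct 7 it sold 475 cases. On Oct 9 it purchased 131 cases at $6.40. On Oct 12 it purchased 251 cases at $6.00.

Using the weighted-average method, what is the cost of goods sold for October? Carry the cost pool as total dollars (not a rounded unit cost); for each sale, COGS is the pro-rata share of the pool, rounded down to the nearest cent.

After Oct 1: 33 on hand, pool $400.95 (≈ $12.1500 each)
After Oct 2: 210 on hand, pool $2,445.30 (≈ $11.6443 each)
Oct 3, sell 137: 137/210 × $2,445.30 → $1,595.26
After Oct 4: 252 on hand, pool $2,720.59 (≈ $10.7960 each)
After Oct 5: 635 on hand, pool $6,186.74 (≈ $9.7429 each)
Oct 7, sell 475: 475/635 × $6,186.74 → $4,627.87
After Oct 9: 291 on hand, pool $2,397.27 (≈ $8.2380 each)
After Oct 12: 542 on hand, pool $3,903.27 (≈ $7.2016 each)
Total COGS = $1,595.26 + $4,627.87 = $6,223.13
Ending inventory (cost pool remaining) = $3,903.27
Check: goods available $10,126.40 = COGS $6,223.13 + ending $3,903.27

COGS = $6,223.13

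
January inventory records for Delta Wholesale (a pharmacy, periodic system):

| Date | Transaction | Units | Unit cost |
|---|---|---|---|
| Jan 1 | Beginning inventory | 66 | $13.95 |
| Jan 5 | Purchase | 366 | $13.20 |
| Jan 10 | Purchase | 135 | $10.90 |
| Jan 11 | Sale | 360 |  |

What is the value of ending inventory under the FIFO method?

Jan 11, 360 sold [FIFO — oldest first]: 66 @ $13.95 + 294 @ $13.20 = $4,801.50
Ending inventory: 72 @ $13.20 + 135 @ $10.90 = $2,421.90
Check: goods available $7,223.40 = COGS $4,801.50 + ending $2,421.90

Ending inventory = $2,421.90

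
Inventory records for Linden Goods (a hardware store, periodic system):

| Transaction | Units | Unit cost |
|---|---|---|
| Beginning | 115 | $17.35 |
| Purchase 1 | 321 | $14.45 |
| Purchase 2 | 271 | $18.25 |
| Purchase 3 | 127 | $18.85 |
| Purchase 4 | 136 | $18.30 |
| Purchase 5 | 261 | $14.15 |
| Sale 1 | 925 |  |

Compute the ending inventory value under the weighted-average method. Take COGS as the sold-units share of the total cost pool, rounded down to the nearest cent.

Ending inventory = $5,010.19

Sale 1, sell 925: 925/1231 × $20,155.35 → $15,145.16
Ending inventory (cost pool remaining) = $5,010.19
Check: goods available $20,155.35 = COGS $15,145.16 + ending $5,010.19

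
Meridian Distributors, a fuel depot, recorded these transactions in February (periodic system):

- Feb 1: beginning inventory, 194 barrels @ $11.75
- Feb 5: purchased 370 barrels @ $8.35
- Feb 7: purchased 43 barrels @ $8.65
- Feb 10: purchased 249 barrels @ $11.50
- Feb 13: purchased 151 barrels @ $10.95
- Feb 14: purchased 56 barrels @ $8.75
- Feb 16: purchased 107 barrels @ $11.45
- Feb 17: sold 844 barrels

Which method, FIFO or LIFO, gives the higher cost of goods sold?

LIFO

FIFO COGS: 194 @ $11.75 + 370 @ $8.35 + 43 @ $8.65 + 237 @ $11.50 = $8,466.45
LIFO COGS: 107 @ $11.45 + 56 @ $8.75 + 151 @ $10.95 + 249 @ $11.50 + 43 @ $8.65 + 238 @ $8.35 = $8,591.35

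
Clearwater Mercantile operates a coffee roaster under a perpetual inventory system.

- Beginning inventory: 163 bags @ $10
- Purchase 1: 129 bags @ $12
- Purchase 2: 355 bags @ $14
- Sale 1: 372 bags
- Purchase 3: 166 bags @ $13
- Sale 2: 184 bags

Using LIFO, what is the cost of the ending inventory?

Ending inventory = $2,758

Sale 1 (372) [LIFO — newest first]: 355 @ $14 + 17 @ $12 = $5,174
Sale 2 (184) [LIFO — newest first]: 166 @ $13 + 18 @ $12 = $2,374
Total COGS = $5,174 + $2,374 = $7,548
Ending inventory: 163 @ $10 + 94 @ $12 = $2,758
Check: goods available $10,306 = COGS $7,548 + ending $2,758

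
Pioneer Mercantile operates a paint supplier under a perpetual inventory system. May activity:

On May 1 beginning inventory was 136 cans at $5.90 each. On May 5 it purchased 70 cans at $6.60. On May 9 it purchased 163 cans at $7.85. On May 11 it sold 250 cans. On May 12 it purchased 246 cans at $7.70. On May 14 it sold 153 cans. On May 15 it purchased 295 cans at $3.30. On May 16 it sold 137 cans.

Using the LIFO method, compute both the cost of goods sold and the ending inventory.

May 11, 250 sold [LIFO — newest first]: 163 @ $7.85 + 70 @ $6.60 + 17 @ $5.90 = $1,841.85
May 14, 153 sold [LIFO — newest first]: 153 @ $7.70 = $1,178.10
May 16, 137 sold [LIFO — newest first]: 137 @ $3.30 = $452.10
Total COGS = $1,841.85 + $1,178.10 + $452.10 = $3,472.05
Ending inventory: 119 @ $5.90 + 93 @ $7.70 + 158 @ $3.30 = $1,939.60
Check: goods available $5,411.65 = COGS $3,472.05 + ending $1,939.60

COGS = $3,472.05; ending inventory = $1,939.60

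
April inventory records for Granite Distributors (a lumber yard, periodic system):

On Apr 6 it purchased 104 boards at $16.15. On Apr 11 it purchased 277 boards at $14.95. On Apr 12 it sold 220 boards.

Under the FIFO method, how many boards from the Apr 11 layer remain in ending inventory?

161

Apr 12, 220 sold [FIFO — oldest first]: 104 @ $16.15 + 116 @ $14.95 = $3,413.80
Ending inventory: 161 @ $14.95 = $2,406.95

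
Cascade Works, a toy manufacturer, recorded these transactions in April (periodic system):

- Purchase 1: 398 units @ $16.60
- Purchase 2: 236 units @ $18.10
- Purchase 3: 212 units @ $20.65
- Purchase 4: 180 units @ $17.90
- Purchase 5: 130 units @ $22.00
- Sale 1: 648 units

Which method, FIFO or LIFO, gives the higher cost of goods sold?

FIFO COGS: 398 @ $16.60 + 236 @ $18.10 + 14 @ $20.65 = $11,167.50
LIFO COGS: 130 @ $22.00 + 180 @ $17.90 + 212 @ $20.65 + 126 @ $18.10 = $12,740.40

LIFO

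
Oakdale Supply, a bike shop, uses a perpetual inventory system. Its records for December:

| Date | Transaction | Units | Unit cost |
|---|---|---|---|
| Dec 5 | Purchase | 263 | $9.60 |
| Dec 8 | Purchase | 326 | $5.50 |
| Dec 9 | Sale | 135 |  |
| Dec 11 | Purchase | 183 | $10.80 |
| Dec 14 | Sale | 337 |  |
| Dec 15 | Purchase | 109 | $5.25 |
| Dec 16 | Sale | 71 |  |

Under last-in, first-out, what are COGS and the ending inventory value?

Dec 9, 135 sold [LIFO — newest first]: 135 @ $5.50 = $742.50
Dec 14, 337 sold [LIFO — newest first]: 183 @ $10.80 + 154 @ $5.50 = $2,823.40
Dec 16, 71 sold [LIFO — newest first]: 71 @ $5.25 = $372.75
Total COGS = $742.50 + $2,823.40 + $372.75 = $3,938.65
Ending inventory: 263 @ $9.60 + 37 @ $5.50 + 38 @ $5.25 = $2,927.80
Check: goods available $6,866.45 = COGS $3,938.65 + ending $2,927.80

COGS = $3,938.65; ending inventory = $2,927.80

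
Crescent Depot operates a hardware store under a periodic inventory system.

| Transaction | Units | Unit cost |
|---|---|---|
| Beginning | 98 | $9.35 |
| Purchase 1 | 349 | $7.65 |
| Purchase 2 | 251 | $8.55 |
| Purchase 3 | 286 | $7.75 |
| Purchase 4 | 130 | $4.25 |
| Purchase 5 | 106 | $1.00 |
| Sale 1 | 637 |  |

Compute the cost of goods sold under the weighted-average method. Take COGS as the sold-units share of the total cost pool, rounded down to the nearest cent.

COGS = $4,494.08

Sale 1, sell 637: 637/1220 × $8,607.20 → $4,494.08
Ending inventory (cost pool remaining) = $4,113.12
Check: goods available $8,607.20 = COGS $4,494.08 + ending $4,113.12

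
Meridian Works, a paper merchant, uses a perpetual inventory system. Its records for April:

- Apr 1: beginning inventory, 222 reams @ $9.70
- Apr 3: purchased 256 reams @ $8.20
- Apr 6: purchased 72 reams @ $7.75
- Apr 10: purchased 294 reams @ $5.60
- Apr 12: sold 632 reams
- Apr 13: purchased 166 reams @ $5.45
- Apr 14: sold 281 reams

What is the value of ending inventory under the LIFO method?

Apr 12, 632 sold [LIFO — newest first]: 294 @ $5.60 + 72 @ $7.75 + 256 @ $8.20 + 10 @ $9.70 = $4,400.60
Apr 14, 281 sold [LIFO — newest first]: 166 @ $5.45 + 115 @ $9.70 = $2,020.20
Total COGS = $4,400.60 + $2,020.20 = $6,420.80
Ending inventory: 97 @ $9.70 = $940.90

Ending inventory = $940.90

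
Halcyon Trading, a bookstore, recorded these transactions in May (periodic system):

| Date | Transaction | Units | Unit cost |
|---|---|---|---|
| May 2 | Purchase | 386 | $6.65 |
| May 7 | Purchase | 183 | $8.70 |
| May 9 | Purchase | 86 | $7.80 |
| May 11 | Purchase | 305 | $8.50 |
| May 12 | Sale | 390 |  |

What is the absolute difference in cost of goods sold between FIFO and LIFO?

FIFO COGS: 386 @ $6.65 + 4 @ $8.70 = $2,601.70
LIFO COGS: 305 @ $8.50 + 85 @ $7.80 = $3,255.50
Difference = |$2,601.70 − $3,255.50| = $653.80

$653.80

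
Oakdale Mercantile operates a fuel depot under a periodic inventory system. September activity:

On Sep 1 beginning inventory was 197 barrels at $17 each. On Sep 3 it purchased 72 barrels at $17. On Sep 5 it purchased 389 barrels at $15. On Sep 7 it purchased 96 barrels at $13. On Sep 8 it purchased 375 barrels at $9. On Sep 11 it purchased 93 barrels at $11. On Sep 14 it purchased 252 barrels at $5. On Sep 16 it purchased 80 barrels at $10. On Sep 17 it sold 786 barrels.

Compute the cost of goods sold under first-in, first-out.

Sep 17, 786 sold [FIFO — oldest first]: 197 @ $17 + 72 @ $17 + 389 @ $15 + 96 @ $13 + 32 @ $9 = $11,944
Ending inventory: 343 @ $9 + 93 @ $11 + 252 @ $5 + 80 @ $10 = $6,170
Check: goods available $18,114 = COGS $11,944 + ending $6,170

COGS = $11,944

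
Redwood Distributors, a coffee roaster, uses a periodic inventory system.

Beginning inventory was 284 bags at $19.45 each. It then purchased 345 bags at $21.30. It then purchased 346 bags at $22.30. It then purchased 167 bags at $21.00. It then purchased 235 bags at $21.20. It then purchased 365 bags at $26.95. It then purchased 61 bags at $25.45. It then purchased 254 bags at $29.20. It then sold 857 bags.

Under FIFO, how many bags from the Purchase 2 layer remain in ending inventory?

118

Sale 1 (857) [FIFO — oldest first]: 284 @ $19.45 + 345 @ $21.30 + 228 @ $22.30 = $17,956.70
Ending inventory: 118 @ $22.30 + 167 @ $21.00 + 235 @ $21.20 + 365 @ $26.95 + 61 @ $25.45 + 254 @ $29.20 = $29,926.40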